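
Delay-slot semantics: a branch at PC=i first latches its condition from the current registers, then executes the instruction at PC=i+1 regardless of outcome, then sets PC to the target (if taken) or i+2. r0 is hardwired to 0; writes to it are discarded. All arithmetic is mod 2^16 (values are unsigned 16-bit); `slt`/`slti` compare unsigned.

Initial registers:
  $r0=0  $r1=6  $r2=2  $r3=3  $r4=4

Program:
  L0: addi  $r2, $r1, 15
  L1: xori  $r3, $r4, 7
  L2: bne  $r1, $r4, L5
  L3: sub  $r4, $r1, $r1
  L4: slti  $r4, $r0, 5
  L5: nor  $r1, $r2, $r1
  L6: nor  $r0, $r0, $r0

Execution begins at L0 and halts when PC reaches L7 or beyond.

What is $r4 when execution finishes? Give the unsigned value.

0

  step pc=0: addi  $r2, $r1, 15  regs=(0,6,21,3,4)
  step pc=1: xori  $r3, $r4, 7  regs=(0,6,21,3,4)
  step pc=2: bne  $r1, $r4, L5  cond=T  regs=(0,6,21,3,4)
  step pc=3: sub  $r4, $r1, $r1  regs=(0,6,21,3,0)
  step pc=5: nor  $r1, $r2, $r1  regs=(0,65512,21,3,0)
  step pc=6: nor  $r0, $r0, $r0  regs=(0,65512,21,3,0)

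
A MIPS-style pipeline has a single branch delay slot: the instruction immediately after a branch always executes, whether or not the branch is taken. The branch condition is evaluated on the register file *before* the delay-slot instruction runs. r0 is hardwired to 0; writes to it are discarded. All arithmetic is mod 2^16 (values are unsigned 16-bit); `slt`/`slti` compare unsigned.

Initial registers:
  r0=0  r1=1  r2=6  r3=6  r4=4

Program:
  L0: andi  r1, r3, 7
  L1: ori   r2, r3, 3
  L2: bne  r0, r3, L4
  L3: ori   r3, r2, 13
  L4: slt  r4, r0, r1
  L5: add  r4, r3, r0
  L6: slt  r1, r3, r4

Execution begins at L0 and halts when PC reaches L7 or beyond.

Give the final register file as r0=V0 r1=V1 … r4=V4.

r0=0 r1=0 r2=7 r3=15 r4=15

#0 andi  r1, r3, 7 ; 0/6/6/6/4
#1 ori   r2, r3, 3 ; 0/6/7/6/4
#2 bne  r0, r3, L4 ; 0/6/7/6/4 ; →target
#3 ori   r3, r2, 13 ; 0/6/7/15/4
#4 slt  r4, r0, r1 ; 0/6/7/15/1
#5 add  r4, r3, r0 ; 0/6/7/15/15
#6 slt  r1, r3, r4 ; 0/0/7/15/15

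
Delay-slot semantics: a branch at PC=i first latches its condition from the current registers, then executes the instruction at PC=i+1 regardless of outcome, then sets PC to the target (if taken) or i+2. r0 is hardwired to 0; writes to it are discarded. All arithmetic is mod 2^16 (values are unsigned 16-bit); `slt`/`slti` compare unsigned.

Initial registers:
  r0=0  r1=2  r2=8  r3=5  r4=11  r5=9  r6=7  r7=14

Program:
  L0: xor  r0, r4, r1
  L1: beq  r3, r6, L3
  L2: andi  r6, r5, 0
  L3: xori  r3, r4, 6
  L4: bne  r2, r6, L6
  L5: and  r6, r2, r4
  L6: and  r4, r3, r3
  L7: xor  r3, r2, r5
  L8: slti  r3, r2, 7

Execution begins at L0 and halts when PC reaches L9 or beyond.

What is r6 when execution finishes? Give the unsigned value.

  step pc=0: xor  r0, r4, r1  regs=(0,2,8,5,11,9,7,14)
  step pc=1: beq  r3, r6, L3  cond=F  regs=(0,2,8,5,11,9,7,14)
  step pc=2: andi  r6, r5, 0  regs=(0,2,8,5,11,9,0,14)
  step pc=3: xori  r3, r4, 6  regs=(0,2,8,13,11,9,0,14)
  step pc=4: bne  r2, r6, L6  cond=T  regs=(0,2,8,13,11,9,0,14)
  step pc=5: and  r6, r2, r4  regs=(0,2,8,13,11,9,8,14)
  step pc=6: and  r4, r3, r3  regs=(0,2,8,13,13,9,8,14)
  step pc=7: xor  r3, r2, r5  regs=(0,2,8,1,13,9,8,14)
  step pc=8: slti  r3, r2, 7  regs=(0,2,8,0,13,9,8,14)

8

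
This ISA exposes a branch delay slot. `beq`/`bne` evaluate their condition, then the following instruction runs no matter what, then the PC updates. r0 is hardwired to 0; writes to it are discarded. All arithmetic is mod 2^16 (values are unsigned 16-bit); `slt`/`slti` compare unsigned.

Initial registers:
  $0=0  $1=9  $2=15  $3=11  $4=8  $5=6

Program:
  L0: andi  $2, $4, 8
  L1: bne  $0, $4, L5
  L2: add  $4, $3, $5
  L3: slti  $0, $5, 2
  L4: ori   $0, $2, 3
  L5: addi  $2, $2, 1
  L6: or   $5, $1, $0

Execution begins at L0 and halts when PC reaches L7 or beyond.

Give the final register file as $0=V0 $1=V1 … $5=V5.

[0] andi  $2, $4, 8  →  {$0:0, $1:9, $2:8, $3:11, $4:8, $5:6}
[1] bne  $0, $4, L5  →  {$0:0, $1:9, $2:8, $3:11, $4:8, $5:6}  ⟨branch taken⟩
[2] add  $4, $3, $5  →  {$0:0, $1:9, $2:8, $3:11, $4:17, $5:6}
[5] addi  $2, $2, 1  →  {$0:0, $1:9, $2:9, $3:11, $4:17, $5:6}
[6] or   $5, $1, $0  →  {$0:0, $1:9, $2:9, $3:11, $4:17, $5:9}

$0=0 $1=9 $2=9 $3=11 $4=17 $5=9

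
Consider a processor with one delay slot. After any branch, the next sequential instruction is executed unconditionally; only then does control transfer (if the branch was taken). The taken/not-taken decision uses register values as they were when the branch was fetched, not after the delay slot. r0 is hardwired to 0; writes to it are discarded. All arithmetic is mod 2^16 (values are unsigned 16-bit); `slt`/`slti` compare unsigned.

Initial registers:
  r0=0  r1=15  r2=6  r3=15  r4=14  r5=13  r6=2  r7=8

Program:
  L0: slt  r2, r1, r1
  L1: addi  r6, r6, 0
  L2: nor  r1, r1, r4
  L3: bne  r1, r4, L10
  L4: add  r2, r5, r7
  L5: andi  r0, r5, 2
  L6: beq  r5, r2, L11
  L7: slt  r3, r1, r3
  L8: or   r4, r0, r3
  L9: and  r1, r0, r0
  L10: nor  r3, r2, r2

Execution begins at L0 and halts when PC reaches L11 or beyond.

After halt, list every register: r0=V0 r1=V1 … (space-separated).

#0 slt  r2, r1, r1 ; 0/15/0/15/14/13/2/8
#1 addi  r6, r6, 0 ; 0/15/0/15/14/13/2/8
#2 nor  r1, r1, r4 ; 0/65520/0/15/14/13/2/8
#3 bne  r1, r4, L10 ; 0/65520/0/15/14/13/2/8 ; →target
#4 add  r2, r5, r7 ; 0/65520/21/15/14/13/2/8
#10 nor  r3, r2, r2 ; 0/65520/21/65514/14/13/2/8

r0=0 r1=65520 r2=21 r3=65514 r4=14 r5=13 r6=2 r7=8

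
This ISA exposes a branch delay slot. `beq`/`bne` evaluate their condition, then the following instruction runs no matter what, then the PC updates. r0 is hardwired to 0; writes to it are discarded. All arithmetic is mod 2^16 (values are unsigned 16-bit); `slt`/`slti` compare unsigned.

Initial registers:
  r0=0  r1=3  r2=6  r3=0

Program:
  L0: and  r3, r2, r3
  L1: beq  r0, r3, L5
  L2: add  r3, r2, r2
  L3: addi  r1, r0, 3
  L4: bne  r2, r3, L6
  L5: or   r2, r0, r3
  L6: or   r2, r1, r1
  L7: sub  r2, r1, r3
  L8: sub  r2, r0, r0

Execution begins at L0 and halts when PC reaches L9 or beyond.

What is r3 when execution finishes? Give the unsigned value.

  step pc=0: and  r3, r2, r3  regs=(0,3,6,0)
  step pc=1: beq  r0, r3, L5  cond=T  regs=(0,3,6,0)
  step pc=2: add  r3, r2, r2  regs=(0,3,6,12)
  step pc=5: or   r2, r0, r3  regs=(0,3,12,12)
  step pc=6: or   r2, r1, r1  regs=(0,3,3,12)
  step pc=7: sub  r2, r1, r3  regs=(0,3,65527,12)
  step pc=8: sub  r2, r0, r0  regs=(0,3,0,12)

12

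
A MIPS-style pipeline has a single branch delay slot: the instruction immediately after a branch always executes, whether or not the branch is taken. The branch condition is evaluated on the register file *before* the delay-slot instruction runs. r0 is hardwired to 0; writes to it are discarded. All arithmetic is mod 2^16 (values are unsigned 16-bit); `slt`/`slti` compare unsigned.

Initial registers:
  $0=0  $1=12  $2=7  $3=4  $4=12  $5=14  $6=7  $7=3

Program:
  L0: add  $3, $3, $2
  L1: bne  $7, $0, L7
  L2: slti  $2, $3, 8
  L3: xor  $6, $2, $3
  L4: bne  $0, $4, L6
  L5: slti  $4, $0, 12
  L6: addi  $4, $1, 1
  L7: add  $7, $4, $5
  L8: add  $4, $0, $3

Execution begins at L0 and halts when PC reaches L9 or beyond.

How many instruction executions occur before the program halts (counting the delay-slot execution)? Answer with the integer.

[0] add  $3, $3, $2  →  {$0:0, $1:12, $2:7, $3:11, $4:12, $5:14, $6:7, $7:3}
[1] bne  $7, $0, L7  →  {$0:0, $1:12, $2:7, $3:11, $4:12, $5:14, $6:7, $7:3}  ⟨branch taken⟩
[2] slti  $2, $3, 8  →  {$0:0, $1:12, $2:0, $3:11, $4:12, $5:14, $6:7, $7:3}
[7] add  $7, $4, $5  →  {$0:0, $1:12, $2:0, $3:11, $4:12, $5:14, $6:7, $7:26}
[8] add  $4, $0, $3  →  {$0:0, $1:12, $2:0, $3:11, $4:11, $5:14, $6:7, $7:26}

5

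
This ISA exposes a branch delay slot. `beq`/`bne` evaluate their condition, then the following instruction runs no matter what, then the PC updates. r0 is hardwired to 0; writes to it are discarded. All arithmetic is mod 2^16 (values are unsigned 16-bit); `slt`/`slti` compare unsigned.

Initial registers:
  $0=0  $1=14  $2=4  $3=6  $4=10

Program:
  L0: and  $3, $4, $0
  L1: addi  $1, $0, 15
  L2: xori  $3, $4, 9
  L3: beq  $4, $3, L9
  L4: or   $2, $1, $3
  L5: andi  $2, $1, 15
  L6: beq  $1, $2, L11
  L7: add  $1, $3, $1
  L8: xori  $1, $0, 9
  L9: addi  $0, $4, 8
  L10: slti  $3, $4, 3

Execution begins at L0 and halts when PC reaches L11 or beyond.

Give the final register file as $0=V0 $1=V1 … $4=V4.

$0=0 $1=18 $2=15 $3=3 $4=10

#0 and  $3, $4, $0 ; 0/14/4/0/10
#1 addi  $1, $0, 15 ; 0/15/4/0/10
#2 xori  $3, $4, 9 ; 0/15/4/3/10
#3 beq  $4, $3, L9 ; 0/15/4/3/10 ; →fallthru
#4 or   $2, $1, $3 ; 0/15/15/3/10
#5 andi  $2, $1, 15 ; 0/15/15/3/10
#6 beq  $1, $2, L11 ; 0/15/15/3/10 ; →target
#7 add  $1, $3, $1 ; 0/18/15/3/10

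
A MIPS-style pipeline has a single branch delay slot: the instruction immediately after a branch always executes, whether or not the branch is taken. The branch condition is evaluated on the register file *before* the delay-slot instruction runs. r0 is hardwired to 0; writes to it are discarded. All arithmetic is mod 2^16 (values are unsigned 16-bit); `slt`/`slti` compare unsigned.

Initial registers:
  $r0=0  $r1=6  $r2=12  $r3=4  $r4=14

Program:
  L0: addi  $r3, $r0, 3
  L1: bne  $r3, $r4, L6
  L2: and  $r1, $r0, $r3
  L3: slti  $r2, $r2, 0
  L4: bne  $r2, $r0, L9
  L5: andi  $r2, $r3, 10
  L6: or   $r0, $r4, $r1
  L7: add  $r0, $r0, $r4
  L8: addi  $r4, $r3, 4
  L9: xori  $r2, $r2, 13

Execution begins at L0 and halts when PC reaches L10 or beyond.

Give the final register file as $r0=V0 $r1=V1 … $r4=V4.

#0 addi  $r3, $r0, 3 ; 0/6/12/3/14
#1 bne  $r3, $r4, L6 ; 0/6/12/3/14 ; →target
#2 and  $r1, $r0, $r3 ; 0/0/12/3/14
#6 or   $r0, $r4, $r1 ; 0/0/12/3/14
#7 add  $r0, $r0, $r4 ; 0/0/12/3/14
#8 addi  $r4, $r3, 4 ; 0/0/12/3/7
#9 xori  $r2, $r2, 13 ; 0/0/1/3/7

$r0=0 $r1=0 $r2=1 $r3=3 $r4=7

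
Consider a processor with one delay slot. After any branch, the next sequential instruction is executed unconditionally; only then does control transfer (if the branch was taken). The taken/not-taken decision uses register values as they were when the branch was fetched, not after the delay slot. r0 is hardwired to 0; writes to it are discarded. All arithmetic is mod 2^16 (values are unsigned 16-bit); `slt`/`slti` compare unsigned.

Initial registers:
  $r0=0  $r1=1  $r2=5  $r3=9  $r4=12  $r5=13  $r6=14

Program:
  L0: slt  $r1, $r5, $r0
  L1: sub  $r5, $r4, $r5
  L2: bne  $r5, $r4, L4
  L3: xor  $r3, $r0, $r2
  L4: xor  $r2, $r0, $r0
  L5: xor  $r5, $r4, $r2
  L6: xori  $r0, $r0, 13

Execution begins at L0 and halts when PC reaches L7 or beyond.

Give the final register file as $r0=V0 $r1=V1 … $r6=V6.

  step pc=0: slt  $r1, $r5, $r0  regs=(0,0,5,9,12,13,14)
  step pc=1: sub  $r5, $r4, $r5  regs=(0,0,5,9,12,65535,14)
  step pc=2: bne  $r5, $r4, L4  cond=T  regs=(0,0,5,9,12,65535,14)
  step pc=3: xor  $r3, $r0, $r2  regs=(0,0,5,5,12,65535,14)
  step pc=4: xor  $r2, $r0, $r0  regs=(0,0,0,5,12,65535,14)
  step pc=5: xor  $r5, $r4, $r2  regs=(0,0,0,5,12,12,14)
  step pc=6: xori  $r0, $r0, 13  regs=(0,0,0,5,12,12,14)

$r0=0 $r1=0 $r2=0 $r3=5 $r4=12 $r5=12 $r6=14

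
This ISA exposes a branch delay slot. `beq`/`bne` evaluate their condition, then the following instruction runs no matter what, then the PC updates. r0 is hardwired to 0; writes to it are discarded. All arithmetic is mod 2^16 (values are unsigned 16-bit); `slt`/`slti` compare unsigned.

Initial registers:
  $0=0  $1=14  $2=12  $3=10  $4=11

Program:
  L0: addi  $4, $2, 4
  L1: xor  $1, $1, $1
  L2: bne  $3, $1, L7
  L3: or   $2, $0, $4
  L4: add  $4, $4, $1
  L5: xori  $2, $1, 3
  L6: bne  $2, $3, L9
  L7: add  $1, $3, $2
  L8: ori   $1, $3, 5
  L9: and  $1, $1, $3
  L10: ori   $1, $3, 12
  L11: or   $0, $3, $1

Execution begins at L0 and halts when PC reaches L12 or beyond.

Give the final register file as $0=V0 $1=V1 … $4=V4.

$0=0 $1=14 $2=16 $3=10 $4=16

[0] addi  $4, $2, 4  →  {$0:0, $1:14, $2:12, $3:10, $4:16}
[1] xor  $1, $1, $1  →  {$0:0, $1:0, $2:12, $3:10, $4:16}
[2] bne  $3, $1, L7  →  {$0:0, $1:0, $2:12, $3:10, $4:16}  ⟨branch taken⟩
[3] or   $2, $0, $4  →  {$0:0, $1:0, $2:16, $3:10, $4:16}
[7] add  $1, $3, $2  →  {$0:0, $1:26, $2:16, $3:10, $4:16}
[8] ori   $1, $3, 5  →  {$0:0, $1:15, $2:16, $3:10, $4:16}
[9] and  $1, $1, $3  →  {$0:0, $1:10, $2:16, $3:10, $4:16}
[10] ori   $1, $3, 12  →  {$0:0, $1:14, $2:16, $3:10, $4:16}
[11] or   $0, $3, $1  →  {$0:0, $1:14, $2:16, $3:10, $4:16}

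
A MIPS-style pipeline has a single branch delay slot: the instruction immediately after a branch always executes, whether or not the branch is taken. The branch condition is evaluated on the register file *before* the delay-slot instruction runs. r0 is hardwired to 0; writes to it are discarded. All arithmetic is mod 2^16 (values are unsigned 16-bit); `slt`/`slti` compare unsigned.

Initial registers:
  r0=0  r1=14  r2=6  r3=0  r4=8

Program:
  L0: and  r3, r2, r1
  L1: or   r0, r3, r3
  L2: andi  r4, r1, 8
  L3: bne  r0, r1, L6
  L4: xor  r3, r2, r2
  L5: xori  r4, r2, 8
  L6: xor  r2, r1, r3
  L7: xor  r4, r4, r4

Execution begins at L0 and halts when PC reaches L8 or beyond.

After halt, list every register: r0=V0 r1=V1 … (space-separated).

r0=0 r1=14 r2=14 r3=0 r4=0

  step pc=0: and  r3, r2, r1  regs=(0,14,6,6,8)
  step pc=1: or   r0, r3, r3  regs=(0,14,6,6,8)
  step pc=2: andi  r4, r1, 8  regs=(0,14,6,6,8)
  step pc=3: bne  r0, r1, L6  cond=T  regs=(0,14,6,6,8)
  step pc=4: xor  r3, r2, r2  regs=(0,14,6,0,8)
  step pc=6: xor  r2, r1, r3  regs=(0,14,14,0,8)
  step pc=7: xor  r4, r4, r4  regs=(0,14,14,0,0)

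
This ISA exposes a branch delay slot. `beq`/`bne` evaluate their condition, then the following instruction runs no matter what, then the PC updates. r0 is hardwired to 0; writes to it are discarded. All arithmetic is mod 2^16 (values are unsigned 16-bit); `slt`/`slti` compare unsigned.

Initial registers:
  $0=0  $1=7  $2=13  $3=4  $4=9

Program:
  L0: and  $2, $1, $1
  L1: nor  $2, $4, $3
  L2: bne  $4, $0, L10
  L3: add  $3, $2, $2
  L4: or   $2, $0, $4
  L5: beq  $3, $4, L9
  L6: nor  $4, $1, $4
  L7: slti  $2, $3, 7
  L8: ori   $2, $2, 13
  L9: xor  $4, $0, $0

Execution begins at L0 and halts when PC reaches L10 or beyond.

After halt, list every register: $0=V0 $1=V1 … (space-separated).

$0=0 $1=7 $2=65522 $3=65508 $4=9

PC=0  and  $2, $1, $1        | $0=0 $1=7 $2=7 $3=4 $4=9
PC=1  nor  $2, $4, $3        | $0=0 $1=7 $2=65522 $3=4 $4=9
PC=2  bne  $4, $0, L10       | $0=0 $1=7 $2=65522 $3=4 $4=9  [TAKEN]
PC=3  add  $3, $2, $2        | $0=0 $1=7 $2=65522 $3=65508 $4=9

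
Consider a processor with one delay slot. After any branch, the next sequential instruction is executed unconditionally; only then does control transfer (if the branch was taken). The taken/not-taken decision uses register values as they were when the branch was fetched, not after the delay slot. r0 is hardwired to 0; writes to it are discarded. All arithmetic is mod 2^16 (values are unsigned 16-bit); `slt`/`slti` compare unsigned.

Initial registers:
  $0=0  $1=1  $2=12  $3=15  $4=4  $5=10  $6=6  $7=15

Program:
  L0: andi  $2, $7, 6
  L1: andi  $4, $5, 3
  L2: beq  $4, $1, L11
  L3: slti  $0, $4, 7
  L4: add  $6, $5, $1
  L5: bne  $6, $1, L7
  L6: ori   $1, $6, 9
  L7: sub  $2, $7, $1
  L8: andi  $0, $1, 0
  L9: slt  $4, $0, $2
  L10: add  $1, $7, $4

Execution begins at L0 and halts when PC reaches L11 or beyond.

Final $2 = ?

PC=0  andi  $2, $7, 6        | $0=0 $1=1 $2=6 $3=15 $4=4 $5=10 $6=6 $7=15
PC=1  andi  $4, $5, 3        | $0=0 $1=1 $2=6 $3=15 $4=2 $5=10 $6=6 $7=15
PC=2  beq  $4, $1, L11       | $0=0 $1=1 $2=6 $3=15 $4=2 $5=10 $6=6 $7=15  [not taken]
PC=3  slti  $0, $4, 7        | $0=0 $1=1 $2=6 $3=15 $4=2 $5=10 $6=6 $7=15
PC=4  add  $6, $5, $1        | $0=0 $1=1 $2=6 $3=15 $4=2 $5=10 $6=11 $7=15
PC=5  bne  $6, $1, L7        | $0=0 $1=1 $2=6 $3=15 $4=2 $5=10 $6=11 $7=15  [TAKEN]
PC=6  ori   $1, $6, 9        | $0=0 $1=11 $2=6 $3=15 $4=2 $5=10 $6=11 $7=15
PC=7  sub  $2, $7, $1        | $0=0 $1=11 $2=4 $3=15 $4=2 $5=10 $6=11 $7=15
PC=8  andi  $0, $1, 0        | $0=0 $1=11 $2=4 $3=15 $4=2 $5=10 $6=11 $7=15
PC=9  slt  $4, $0, $2        | $0=0 $1=11 $2=4 $3=15 $4=1 $5=10 $6=11 $7=15
PC=10 add  $1, $7, $4        | $0=0 $1=16 $2=4 $3=15 $4=1 $5=10 $6=11 $7=15

4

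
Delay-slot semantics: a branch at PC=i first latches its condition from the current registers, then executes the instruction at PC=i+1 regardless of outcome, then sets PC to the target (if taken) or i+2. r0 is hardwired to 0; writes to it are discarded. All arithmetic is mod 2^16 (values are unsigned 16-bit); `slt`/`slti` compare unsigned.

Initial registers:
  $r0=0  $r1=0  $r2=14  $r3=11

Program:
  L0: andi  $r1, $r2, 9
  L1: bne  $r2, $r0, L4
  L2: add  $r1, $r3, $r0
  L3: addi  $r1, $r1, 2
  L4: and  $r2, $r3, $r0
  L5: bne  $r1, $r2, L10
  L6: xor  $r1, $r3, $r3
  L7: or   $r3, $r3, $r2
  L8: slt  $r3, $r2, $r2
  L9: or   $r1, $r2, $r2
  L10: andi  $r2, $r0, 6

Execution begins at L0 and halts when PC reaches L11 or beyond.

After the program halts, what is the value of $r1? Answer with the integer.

  step pc=0: andi  $r1, $r2, 9  regs=(0,8,14,11)
  step pc=1: bne  $r2, $r0, L4  cond=T  regs=(0,8,14,11)
  step pc=2: add  $r1, $r3, $r0  regs=(0,11,14,11)
  step pc=4: and  $r2, $r3, $r0  regs=(0,11,0,11)
  step pc=5: bne  $r1, $r2, L10  cond=T  regs=(0,11,0,11)
  step pc=6: xor  $r1, $r3, $r3  regs=(0,0,0,11)
  step pc=10: andi  $r2, $r0, 6  regs=(0,0,0,11)

0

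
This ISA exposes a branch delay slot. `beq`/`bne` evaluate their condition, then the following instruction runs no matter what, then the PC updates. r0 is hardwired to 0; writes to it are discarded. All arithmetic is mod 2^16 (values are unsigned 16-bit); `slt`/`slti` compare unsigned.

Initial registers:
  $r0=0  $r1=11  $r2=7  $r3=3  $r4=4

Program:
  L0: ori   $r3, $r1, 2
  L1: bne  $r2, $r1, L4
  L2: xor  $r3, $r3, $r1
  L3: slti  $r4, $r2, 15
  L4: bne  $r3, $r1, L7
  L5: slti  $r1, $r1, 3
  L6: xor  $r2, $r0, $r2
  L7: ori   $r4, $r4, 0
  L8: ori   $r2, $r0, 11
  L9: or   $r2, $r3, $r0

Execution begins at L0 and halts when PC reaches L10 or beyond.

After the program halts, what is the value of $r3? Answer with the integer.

  step pc=0: ori   $r3, $r1, 2  regs=(0,11,7,11,4)
  step pc=1: bne  $r2, $r1, L4  cond=T  regs=(0,11,7,11,4)
  step pc=2: xor  $r3, $r3, $r1  regs=(0,11,7,0,4)
  step pc=4: bne  $r3, $r1, L7  cond=T  regs=(0,11,7,0,4)
  step pc=5: slti  $r1, $r1, 3  regs=(0,0,7,0,4)
  step pc=7: ori   $r4, $r4, 0  regs=(0,0,7,0,4)
  step pc=8: ori   $r2, $r0, 11  regs=(0,0,11,0,4)
  step pc=9: or   $r2, $r3, $r0  regs=(0,0,0,0,4)

0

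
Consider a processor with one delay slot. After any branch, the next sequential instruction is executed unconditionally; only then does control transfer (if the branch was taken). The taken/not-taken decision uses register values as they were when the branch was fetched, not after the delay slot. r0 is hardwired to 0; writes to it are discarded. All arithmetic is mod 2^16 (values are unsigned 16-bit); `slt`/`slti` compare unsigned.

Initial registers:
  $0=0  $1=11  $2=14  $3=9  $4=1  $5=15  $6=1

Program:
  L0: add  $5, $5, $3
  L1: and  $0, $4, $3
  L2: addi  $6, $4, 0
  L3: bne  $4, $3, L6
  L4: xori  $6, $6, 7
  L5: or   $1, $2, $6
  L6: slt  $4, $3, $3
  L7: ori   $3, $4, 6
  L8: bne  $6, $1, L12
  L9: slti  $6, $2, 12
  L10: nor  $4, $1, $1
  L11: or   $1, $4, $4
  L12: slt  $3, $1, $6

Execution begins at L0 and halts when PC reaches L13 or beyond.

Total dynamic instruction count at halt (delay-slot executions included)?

10

PC=0  add  $5, $5, $3        | $0=0 $1=11 $2=14 $3=9 $4=1 $5=24 $6=1
PC=1  and  $0, $4, $3        | $0=0 $1=11 $2=14 $3=9 $4=1 $5=24 $6=1
PC=2  addi  $6, $4, 0        | $0=0 $1=11 $2=14 $3=9 $4=1 $5=24 $6=1
PC=3  bne  $4, $3, L6        | $0=0 $1=11 $2=14 $3=9 $4=1 $5=24 $6=1  [TAKEN]
PC=4  xori  $6, $6, 7        | $0=0 $1=11 $2=14 $3=9 $4=1 $5=24 $6=6
PC=6  slt  $4, $3, $3        | $0=0 $1=11 $2=14 $3=9 $4=0 $5=24 $6=6
PC=7  ori   $3, $4, 6        | $0=0 $1=11 $2=14 $3=6 $4=0 $5=24 $6=6
PC=8  bne  $6, $1, L12       | $0=0 $1=11 $2=14 $3=6 $4=0 $5=24 $6=6  [TAKEN]
PC=9  slti  $6, $2, 12       | $0=0 $1=11 $2=14 $3=6 $4=0 $5=24 $6=0
PC=12 slt  $3, $1, $6        | $0=0 $1=11 $2=14 $3=0 $4=0 $5=24 $6=0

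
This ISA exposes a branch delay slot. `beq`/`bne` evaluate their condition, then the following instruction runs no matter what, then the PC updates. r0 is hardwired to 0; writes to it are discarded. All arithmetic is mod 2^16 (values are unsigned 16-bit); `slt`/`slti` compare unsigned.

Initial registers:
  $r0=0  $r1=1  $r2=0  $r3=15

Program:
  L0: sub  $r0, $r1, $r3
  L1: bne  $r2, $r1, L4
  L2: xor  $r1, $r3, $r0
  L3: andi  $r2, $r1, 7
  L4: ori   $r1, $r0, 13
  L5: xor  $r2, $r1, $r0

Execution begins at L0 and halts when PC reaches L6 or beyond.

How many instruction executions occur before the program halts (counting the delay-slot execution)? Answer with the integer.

5

[0] sub  $r0, $r1, $r3  →  {$r0:0, $r1:1, $r2:0, $r3:15}
[1] bne  $r2, $r1, L4  →  {$r0:0, $r1:1, $r2:0, $r3:15}  ⟨branch taken⟩
[2] xor  $r1, $r3, $r0  →  {$r0:0, $r1:15, $r2:0, $r3:15}
[4] ori   $r1, $r0, 13  →  {$r0:0, $r1:13, $r2:0, $r3:15}
[5] xor  $r2, $r1, $r0  →  {$r0:0, $r1:13, $r2:13, $r3:15}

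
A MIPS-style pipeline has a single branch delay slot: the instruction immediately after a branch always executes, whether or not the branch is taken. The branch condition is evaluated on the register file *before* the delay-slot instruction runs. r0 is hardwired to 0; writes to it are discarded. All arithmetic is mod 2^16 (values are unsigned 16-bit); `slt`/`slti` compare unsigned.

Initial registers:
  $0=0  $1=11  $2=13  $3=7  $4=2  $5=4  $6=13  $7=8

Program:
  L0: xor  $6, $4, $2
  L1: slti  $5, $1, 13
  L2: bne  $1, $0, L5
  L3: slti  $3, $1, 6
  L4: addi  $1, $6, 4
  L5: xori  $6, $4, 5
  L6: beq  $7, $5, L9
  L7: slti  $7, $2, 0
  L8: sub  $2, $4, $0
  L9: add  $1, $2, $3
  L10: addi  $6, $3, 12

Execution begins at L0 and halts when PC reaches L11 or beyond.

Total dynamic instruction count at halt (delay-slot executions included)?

10

#0 xor  $6, $4, $2 ; 0/11/13/7/2/4/15/8
#1 slti  $5, $1, 13 ; 0/11/13/7/2/1/15/8
#2 bne  $1, $0, L5 ; 0/11/13/7/2/1/15/8 ; →target
#3 slti  $3, $1, 6 ; 0/11/13/0/2/1/15/8
#5 xori  $6, $4, 5 ; 0/11/13/0/2/1/7/8
#6 beq  $7, $5, L9 ; 0/11/13/0/2/1/7/8 ; →fallthru
#7 slti  $7, $2, 0 ; 0/11/13/0/2/1/7/0
#8 sub  $2, $4, $0 ; 0/11/2/0/2/1/7/0
#9 add  $1, $2, $3 ; 0/2/2/0/2/1/7/0
#10 addi  $6, $3, 12 ; 0/2/2/0/2/1/12/0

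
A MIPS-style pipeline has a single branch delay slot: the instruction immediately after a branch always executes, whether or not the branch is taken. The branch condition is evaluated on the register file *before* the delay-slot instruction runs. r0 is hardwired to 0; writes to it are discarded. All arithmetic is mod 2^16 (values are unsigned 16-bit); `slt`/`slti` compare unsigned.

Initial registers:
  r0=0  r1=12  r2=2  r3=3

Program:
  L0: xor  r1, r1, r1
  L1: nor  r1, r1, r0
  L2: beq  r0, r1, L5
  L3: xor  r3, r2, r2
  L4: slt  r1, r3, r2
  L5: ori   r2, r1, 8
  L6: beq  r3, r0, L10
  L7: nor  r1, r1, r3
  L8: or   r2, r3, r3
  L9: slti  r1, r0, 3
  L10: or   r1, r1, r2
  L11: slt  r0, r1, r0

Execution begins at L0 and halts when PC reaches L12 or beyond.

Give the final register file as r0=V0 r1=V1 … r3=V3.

  step pc=0: xor  r1, r1, r1  regs=(0,0,2,3)
  step pc=1: nor  r1, r1, r0  regs=(0,65535,2,3)
  step pc=2: beq  r0, r1, L5  cond=F  regs=(0,65535,2,3)
  step pc=3: xor  r3, r2, r2  regs=(0,65535,2,0)
  step pc=4: slt  r1, r3, r2  regs=(0,1,2,0)
  step pc=5: ori   r2, r1, 8  regs=(0,1,9,0)
  step pc=6: beq  r3, r0, L10  cond=T  regs=(0,1,9,0)
  step pc=7: nor  r1, r1, r3  regs=(0,65534,9,0)
  step pc=10: or   r1, r1, r2  regs=(0,65535,9,0)
  step pc=11: slt  r0, r1, r0  regs=(0,65535,9,0)

r0=0 r1=65535 r2=9 r3=0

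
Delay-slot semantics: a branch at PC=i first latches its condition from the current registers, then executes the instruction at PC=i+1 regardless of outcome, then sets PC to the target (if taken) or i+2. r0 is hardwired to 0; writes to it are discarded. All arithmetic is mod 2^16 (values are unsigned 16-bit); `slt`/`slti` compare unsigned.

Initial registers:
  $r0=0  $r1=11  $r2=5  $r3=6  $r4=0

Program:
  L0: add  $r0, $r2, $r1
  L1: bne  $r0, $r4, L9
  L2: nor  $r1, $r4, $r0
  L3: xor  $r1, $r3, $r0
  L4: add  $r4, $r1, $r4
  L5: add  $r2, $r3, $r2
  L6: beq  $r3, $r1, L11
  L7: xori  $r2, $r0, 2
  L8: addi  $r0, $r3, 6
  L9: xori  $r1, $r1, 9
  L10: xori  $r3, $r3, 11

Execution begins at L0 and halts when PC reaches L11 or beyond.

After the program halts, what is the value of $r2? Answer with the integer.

2

PC=0  add  $r0, $r2, $r1     | $r0=0 $r1=11 $r2=5 $r3=6 $r4=0
PC=1  bne  $r0, $r4, L9      | $r0=0 $r1=11 $r2=5 $r3=6 $r4=0  [not taken]
PC=2  nor  $r1, $r4, $r0     | $r0=0 $r1=65535 $r2=5 $r3=6 $r4=0
PC=3  xor  $r1, $r3, $r0     | $r0=0 $r1=6 $r2=5 $r3=6 $r4=0
PC=4  add  $r4, $r1, $r4     | $r0=0 $r1=6 $r2=5 $r3=6 $r4=6
PC=5  add  $r2, $r3, $r2     | $r0=0 $r1=6 $r2=11 $r3=6 $r4=6
PC=6  beq  $r3, $r1, L11     | $r0=0 $r1=6 $r2=11 $r3=6 $r4=6  [TAKEN]
PC=7  xori  $r2, $r0, 2      | $r0=0 $r1=6 $r2=2 $r3=6 $r4=6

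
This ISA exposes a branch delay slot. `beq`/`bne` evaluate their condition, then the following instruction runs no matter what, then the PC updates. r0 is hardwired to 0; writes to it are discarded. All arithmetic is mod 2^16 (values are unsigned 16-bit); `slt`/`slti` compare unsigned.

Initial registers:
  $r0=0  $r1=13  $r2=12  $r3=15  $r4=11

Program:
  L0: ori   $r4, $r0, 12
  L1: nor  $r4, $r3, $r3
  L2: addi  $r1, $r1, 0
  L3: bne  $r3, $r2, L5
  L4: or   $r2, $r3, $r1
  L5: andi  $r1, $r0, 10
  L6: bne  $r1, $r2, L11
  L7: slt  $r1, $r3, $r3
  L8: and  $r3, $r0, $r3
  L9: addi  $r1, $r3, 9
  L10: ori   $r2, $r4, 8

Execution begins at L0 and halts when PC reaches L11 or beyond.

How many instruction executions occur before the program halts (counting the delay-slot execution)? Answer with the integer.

8

  step pc=0: ori   $r4, $r0, 12  regs=(0,13,12,15,12)
  step pc=1: nor  $r4, $r3, $r3  regs=(0,13,12,15,65520)
  step pc=2: addi  $r1, $r1, 0  regs=(0,13,12,15,65520)
  step pc=3: bne  $r3, $r2, L5  cond=T  regs=(0,13,12,15,65520)
  step pc=4: or   $r2, $r3, $r1  regs=(0,13,15,15,65520)
  step pc=5: andi  $r1, $r0, 10  regs=(0,0,15,15,65520)
  step pc=6: bne  $r1, $r2, L11  cond=T  regs=(0,0,15,15,65520)
  step pc=7: slt  $r1, $r3, $r3  regs=(0,0,15,15,65520)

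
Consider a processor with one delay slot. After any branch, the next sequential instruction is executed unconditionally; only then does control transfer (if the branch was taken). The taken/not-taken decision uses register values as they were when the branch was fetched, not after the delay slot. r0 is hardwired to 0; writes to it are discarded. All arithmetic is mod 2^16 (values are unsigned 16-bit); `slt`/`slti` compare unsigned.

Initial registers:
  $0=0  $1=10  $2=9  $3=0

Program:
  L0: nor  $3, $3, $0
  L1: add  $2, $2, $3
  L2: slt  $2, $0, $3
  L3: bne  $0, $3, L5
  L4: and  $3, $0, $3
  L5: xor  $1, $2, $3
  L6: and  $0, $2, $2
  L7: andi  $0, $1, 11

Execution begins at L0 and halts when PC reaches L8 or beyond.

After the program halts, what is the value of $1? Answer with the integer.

[0] nor  $3, $3, $0  →  {$0:0, $1:10, $2:9, $3:65535}
[1] add  $2, $2, $3  →  {$0:0, $1:10, $2:8, $3:65535}
[2] slt  $2, $0, $3  →  {$0:0, $1:10, $2:1, $3:65535}
[3] bne  $0, $3, L5  →  {$0:0, $1:10, $2:1, $3:65535}  ⟨branch taken⟩
[4] and  $3, $0, $3  →  {$0:0, $1:10, $2:1, $3:0}
[5] xor  $1, $2, $3  →  {$0:0, $1:1, $2:1, $3:0}
[6] and  $0, $2, $2  →  {$0:0, $1:1, $2:1, $3:0}
[7] andi  $0, $1, 11  →  {$0:0, $1:1, $2:1, $3:0}

1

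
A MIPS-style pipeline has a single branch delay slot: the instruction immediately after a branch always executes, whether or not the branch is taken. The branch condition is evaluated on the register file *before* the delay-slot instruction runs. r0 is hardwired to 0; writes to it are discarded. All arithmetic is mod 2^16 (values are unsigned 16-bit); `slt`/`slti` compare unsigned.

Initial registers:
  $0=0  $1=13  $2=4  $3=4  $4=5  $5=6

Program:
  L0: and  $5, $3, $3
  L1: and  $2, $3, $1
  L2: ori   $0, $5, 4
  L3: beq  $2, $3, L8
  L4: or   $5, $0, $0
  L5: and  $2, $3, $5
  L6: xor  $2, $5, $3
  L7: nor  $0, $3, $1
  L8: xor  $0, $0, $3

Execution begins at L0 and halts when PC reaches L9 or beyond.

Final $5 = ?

0

  step pc=0: and  $5, $3, $3  regs=(0,13,4,4,5,4)
  step pc=1: and  $2, $3, $1  regs=(0,13,4,4,5,4)
  step pc=2: ori   $0, $5, 4  regs=(0,13,4,4,5,4)
  step pc=3: beq  $2, $3, L8  cond=T  regs=(0,13,4,4,5,4)
  step pc=4: or   $5, $0, $0  regs=(0,13,4,4,5,0)
  step pc=8: xor  $0, $0, $3  regs=(0,13,4,4,5,0)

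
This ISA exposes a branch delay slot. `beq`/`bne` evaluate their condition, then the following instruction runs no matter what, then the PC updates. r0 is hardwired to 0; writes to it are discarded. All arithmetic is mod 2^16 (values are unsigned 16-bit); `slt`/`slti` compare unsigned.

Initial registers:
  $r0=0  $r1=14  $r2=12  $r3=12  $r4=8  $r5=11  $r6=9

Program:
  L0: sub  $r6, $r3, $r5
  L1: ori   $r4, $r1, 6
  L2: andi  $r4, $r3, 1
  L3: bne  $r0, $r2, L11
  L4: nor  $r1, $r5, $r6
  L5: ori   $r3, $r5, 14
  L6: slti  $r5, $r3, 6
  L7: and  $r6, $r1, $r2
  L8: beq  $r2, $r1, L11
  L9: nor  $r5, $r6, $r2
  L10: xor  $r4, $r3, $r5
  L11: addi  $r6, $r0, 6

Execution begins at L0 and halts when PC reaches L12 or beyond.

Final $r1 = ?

[0] sub  $r6, $r3, $r5  →  {$r0:0, $r1:14, $r2:12, $r3:12, $r4:8, $r5:11, $r6:1}
[1] ori   $r4, $r1, 6  →  {$r0:0, $r1:14, $r2:12, $r3:12, $r4:14, $r5:11, $r6:1}
[2] andi  $r4, $r3, 1  →  {$r0:0, $r1:14, $r2:12, $r3:12, $r4:0, $r5:11, $r6:1}
[3] bne  $r0, $r2, L11  →  {$r0:0, $r1:14, $r2:12, $r3:12, $r4:0, $r5:11, $r6:1}  ⟨branch taken⟩
[4] nor  $r1, $r5, $r6  →  {$r0:0, $r1:65524, $r2:12, $r3:12, $r4:0, $r5:11, $r6:1}
[11] addi  $r6, $r0, 6  →  {$r0:0, $r1:65524, $r2:12, $r3:12, $r4:0, $r5:11, $r6:6}

65524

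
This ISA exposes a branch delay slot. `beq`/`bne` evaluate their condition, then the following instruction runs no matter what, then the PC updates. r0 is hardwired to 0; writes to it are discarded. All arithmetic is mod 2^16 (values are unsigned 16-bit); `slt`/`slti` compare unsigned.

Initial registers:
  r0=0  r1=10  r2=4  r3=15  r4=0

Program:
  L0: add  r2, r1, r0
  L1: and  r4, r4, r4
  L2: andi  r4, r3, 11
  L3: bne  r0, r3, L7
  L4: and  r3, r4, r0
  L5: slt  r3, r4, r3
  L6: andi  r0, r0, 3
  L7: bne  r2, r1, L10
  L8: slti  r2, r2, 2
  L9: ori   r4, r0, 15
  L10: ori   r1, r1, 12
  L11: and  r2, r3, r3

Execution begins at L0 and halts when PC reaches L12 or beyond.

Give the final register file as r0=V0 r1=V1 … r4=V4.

[0] add  r2, r1, r0  →  {r0:0, r1:10, r2:10, r3:15, r4:0}
[1] and  r4, r4, r4  →  {r0:0, r1:10, r2:10, r3:15, r4:0}
[2] andi  r4, r3, 11  →  {r0:0, r1:10, r2:10, r3:15, r4:11}
[3] bne  r0, r3, L7  →  {r0:0, r1:10, r2:10, r3:15, r4:11}  ⟨branch taken⟩
[4] and  r3, r4, r0  →  {r0:0, r1:10, r2:10, r3:0, r4:11}
[7] bne  r2, r1, L10  →  {r0:0, r1:10, r2:10, r3:0, r4:11}  ⟨branch fallthrough⟩
[8] slti  r2, r2, 2  →  {r0:0, r1:10, r2:0, r3:0, r4:11}
[9] ori   r4, r0, 15  →  {r0:0, r1:10, r2:0, r3:0, r4:15}
[10] ori   r1, r1, 12  →  {r0:0, r1:14, r2:0, r3:0, r4:15}
[11] and  r2, r3, r3  →  {r0:0, r1:14, r2:0, r3:0, r4:15}

r0=0 r1=14 r2=0 r3=0 r4=15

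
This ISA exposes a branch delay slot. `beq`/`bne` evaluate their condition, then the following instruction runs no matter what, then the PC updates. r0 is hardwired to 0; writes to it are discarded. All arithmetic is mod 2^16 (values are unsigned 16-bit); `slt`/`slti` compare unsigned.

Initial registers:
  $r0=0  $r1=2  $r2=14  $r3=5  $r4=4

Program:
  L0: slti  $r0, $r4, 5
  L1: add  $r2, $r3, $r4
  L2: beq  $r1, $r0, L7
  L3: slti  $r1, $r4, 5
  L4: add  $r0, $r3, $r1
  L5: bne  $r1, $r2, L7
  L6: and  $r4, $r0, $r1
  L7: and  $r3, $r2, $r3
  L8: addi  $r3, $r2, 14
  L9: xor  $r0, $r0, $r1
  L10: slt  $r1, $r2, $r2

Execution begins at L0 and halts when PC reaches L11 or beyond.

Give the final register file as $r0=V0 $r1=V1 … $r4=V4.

$r0=0 $r1=0 $r2=9 $r3=23 $r4=0

PC=0  slti  $r0, $r4, 5      | $r0=0 $r1=2 $r2=14 $r3=5 $r4=4
PC=1  add  $r2, $r3, $r4     | $r0=0 $r1=2 $r2=9 $r3=5 $r4=4
PC=2  beq  $r1, $r0, L7      | $r0=0 $r1=2 $r2=9 $r3=5 $r4=4  [not taken]
PC=3  slti  $r1, $r4, 5      | $r0=0 $r1=1 $r2=9 $r3=5 $r4=4
PC=4  add  $r0, $r3, $r1     | $r0=0 $r1=1 $r2=9 $r3=5 $r4=4
PC=5  bne  $r1, $r2, L7      | $r0=0 $r1=1 $r2=9 $r3=5 $r4=4  [TAKEN]
PC=6  and  $r4, $r0, $r1     | $r0=0 $r1=1 $r2=9 $r3=5 $r4=0
PC=7  and  $r3, $r2, $r3     | $r0=0 $r1=1 $r2=9 $r3=1 $r4=0
PC=8  addi  $r3, $r2, 14     | $r0=0 $r1=1 $r2=9 $r3=23 $r4=0
PC=9  xor  $r0, $r0, $r1     | $r0=0 $r1=1 $r2=9 $r3=23 $r4=0
PC=10 slt  $r1, $r2, $r2     | $r0=0 $r1=0 $r2=9 $r3=23 $r4=0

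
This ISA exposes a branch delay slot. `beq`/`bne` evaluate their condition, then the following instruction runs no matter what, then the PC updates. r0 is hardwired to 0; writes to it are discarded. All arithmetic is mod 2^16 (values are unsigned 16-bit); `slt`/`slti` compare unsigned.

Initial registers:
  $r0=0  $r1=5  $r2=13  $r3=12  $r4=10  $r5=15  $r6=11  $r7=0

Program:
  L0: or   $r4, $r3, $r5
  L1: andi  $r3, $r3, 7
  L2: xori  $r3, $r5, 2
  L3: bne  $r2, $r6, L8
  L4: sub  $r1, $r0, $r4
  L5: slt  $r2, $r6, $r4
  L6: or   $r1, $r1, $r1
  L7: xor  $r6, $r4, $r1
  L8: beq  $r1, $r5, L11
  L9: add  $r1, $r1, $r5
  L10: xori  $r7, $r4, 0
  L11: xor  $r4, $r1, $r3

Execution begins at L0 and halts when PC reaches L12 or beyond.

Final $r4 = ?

  step pc=0: or   $r4, $r3, $r5  regs=(0,5,13,12,15,15,11,0)
  step pc=1: andi  $r3, $r3, 7  regs=(0,5,13,4,15,15,11,0)
  step pc=2: xori  $r3, $r5, 2  regs=(0,5,13,13,15,15,11,0)
  step pc=3: bne  $r2, $r6, L8  cond=T  regs=(0,5,13,13,15,15,11,0)
  step pc=4: sub  $r1, $r0, $r4  regs=(0,65521,13,13,15,15,11,0)
  step pc=8: beq  $r1, $r5, L11  cond=F  regs=(0,65521,13,13,15,15,11,0)
  step pc=9: add  $r1, $r1, $r5  regs=(0,0,13,13,15,15,11,0)
  step pc=10: xori  $r7, $r4, 0  regs=(0,0,13,13,15,15,11,15)
  step pc=11: xor  $r4, $r1, $r3  regs=(0,0,13,13,13,15,11,15)

13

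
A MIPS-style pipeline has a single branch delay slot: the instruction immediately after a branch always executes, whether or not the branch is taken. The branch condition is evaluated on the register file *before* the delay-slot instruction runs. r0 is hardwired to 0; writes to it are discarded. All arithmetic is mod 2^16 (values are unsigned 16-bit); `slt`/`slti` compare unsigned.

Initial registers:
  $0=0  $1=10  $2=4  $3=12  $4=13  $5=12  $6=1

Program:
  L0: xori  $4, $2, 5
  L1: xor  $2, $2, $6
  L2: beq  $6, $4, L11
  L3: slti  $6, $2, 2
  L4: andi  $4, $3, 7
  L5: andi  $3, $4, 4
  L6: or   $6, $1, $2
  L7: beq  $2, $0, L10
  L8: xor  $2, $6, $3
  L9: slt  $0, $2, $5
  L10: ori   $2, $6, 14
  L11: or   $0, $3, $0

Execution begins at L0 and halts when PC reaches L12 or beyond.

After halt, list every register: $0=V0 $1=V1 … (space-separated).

$0=0 $1=10 $2=5 $3=12 $4=1 $5=12 $6=0

  step pc=0: xori  $4, $2, 5  regs=(0,10,4,12,1,12,1)
  step pc=1: xor  $2, $2, $6  regs=(0,10,5,12,1,12,1)
  step pc=2: beq  $6, $4, L11  cond=T  regs=(0,10,5,12,1,12,1)
  step pc=3: slti  $6, $2, 2  regs=(0,10,5,12,1,12,0)
  step pc=11: or   $0, $3, $0  regs=(0,10,5,12,1,12,0)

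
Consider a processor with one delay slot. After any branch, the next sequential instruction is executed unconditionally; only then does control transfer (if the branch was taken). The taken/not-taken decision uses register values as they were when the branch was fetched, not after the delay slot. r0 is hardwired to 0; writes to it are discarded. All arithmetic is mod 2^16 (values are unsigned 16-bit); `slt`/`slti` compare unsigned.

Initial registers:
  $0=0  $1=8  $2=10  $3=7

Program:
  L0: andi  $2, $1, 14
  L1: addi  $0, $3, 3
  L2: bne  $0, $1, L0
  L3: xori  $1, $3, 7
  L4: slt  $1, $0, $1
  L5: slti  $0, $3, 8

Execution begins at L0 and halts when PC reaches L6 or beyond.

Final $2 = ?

0

[0] andi  $2, $1, 14  →  {$0:0, $1:8, $2:8, $3:7}
[1] addi  $0, $3, 3  →  {$0:0, $1:8, $2:8, $3:7}
[2] bne  $0, $1, L0  →  {$0:0, $1:8, $2:8, $3:7}  ⟨branch taken⟩
[3] xori  $1, $3, 7  →  {$0:0, $1:0, $2:8, $3:7}
[0] andi  $2, $1, 14  →  {$0:0, $1:0, $2:0, $3:7}
[1] addi  $0, $3, 3  →  {$0:0, $1:0, $2:0, $3:7}
[2] bne  $0, $1, L0  →  {$0:0, $1:0, $2:0, $3:7}  ⟨branch fallthrough⟩
[3] xori  $1, $3, 7  →  {$0:0, $1:0, $2:0, $3:7}
[4] slt  $1, $0, $1  →  {$0:0, $1:0, $2:0, $3:7}
[5] slti  $0, $3, 8  →  {$0:0, $1:0, $2:0, $3:7}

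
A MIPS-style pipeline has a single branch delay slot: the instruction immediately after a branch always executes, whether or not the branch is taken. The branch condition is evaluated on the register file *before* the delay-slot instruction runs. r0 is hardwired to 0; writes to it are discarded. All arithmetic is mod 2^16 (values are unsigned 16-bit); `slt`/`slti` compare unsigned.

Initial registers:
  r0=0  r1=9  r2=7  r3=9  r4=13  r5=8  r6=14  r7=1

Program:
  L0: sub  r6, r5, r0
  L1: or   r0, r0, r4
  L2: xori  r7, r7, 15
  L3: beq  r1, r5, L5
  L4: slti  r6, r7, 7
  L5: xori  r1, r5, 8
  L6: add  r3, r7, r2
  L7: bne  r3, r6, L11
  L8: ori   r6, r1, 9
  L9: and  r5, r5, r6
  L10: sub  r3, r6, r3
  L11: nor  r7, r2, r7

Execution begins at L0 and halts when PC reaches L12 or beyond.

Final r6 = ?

9

#0 sub  r6, r5, r0 ; 0/9/7/9/13/8/8/1
#1 or   r0, r0, r4 ; 0/9/7/9/13/8/8/1
#2 xori  r7, r7, 15 ; 0/9/7/9/13/8/8/14
#3 beq  r1, r5, L5 ; 0/9/7/9/13/8/8/14 ; →fallthru
#4 slti  r6, r7, 7 ; 0/9/7/9/13/8/0/14
#5 xori  r1, r5, 8 ; 0/0/7/9/13/8/0/14
#6 add  r3, r7, r2 ; 0/0/7/21/13/8/0/14
#7 bne  r3, r6, L11 ; 0/0/7/21/13/8/0/14 ; →target
#8 ori   r6, r1, 9 ; 0/0/7/21/13/8/9/14
#11 nor  r7, r2, r7 ; 0/0/7/21/13/8/9/65520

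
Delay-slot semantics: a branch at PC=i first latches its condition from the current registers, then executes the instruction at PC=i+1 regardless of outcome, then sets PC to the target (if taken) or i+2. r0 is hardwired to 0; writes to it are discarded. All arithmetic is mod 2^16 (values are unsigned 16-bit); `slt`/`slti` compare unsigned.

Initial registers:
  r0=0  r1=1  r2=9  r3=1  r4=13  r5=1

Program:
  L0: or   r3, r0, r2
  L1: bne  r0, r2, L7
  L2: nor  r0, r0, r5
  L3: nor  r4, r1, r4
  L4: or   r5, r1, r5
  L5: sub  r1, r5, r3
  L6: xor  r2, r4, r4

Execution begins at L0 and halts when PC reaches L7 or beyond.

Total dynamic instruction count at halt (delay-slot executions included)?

  step pc=0: or   r3, r0, r2  regs=(0,1,9,9,13,1)
  step pc=1: bne  r0, r2, L7  cond=T  regs=(0,1,9,9,13,1)
  step pc=2: nor  r0, r0, r5  regs=(0,1,9,9,13,1)

3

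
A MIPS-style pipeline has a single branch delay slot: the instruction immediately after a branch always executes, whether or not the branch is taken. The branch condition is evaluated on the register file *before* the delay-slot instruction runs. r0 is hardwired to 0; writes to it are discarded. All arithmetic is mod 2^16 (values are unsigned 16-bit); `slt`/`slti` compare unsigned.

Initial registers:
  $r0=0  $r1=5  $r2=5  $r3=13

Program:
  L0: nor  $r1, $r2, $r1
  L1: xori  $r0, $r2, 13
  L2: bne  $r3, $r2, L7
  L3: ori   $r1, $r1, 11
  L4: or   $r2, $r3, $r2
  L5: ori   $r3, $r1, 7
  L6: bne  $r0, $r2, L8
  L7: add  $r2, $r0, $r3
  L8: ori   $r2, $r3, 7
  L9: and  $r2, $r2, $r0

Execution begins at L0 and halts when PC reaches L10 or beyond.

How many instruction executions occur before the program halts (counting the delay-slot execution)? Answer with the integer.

PC=0  nor  $r1, $r2, $r1     | $r0=0 $r1=65530 $r2=5 $r3=13
PC=1  xori  $r0, $r2, 13     | $r0=0 $r1=65530 $r2=5 $r3=13
PC=2  bne  $r3, $r2, L7      | $r0=0 $r1=65530 $r2=5 $r3=13  [TAKEN]
PC=3  ori   $r1, $r1, 11     | $r0=0 $r1=65531 $r2=5 $r3=13
PC=7  add  $r2, $r0, $r3     | $r0=0 $r1=65531 $r2=13 $r3=13
PC=8  ori   $r2, $r3, 7      | $r0=0 $r1=65531 $r2=15 $r3=13
PC=9  and  $r2, $r2, $r0     | $r0=0 $r1=65531 $r2=0 $r3=13

7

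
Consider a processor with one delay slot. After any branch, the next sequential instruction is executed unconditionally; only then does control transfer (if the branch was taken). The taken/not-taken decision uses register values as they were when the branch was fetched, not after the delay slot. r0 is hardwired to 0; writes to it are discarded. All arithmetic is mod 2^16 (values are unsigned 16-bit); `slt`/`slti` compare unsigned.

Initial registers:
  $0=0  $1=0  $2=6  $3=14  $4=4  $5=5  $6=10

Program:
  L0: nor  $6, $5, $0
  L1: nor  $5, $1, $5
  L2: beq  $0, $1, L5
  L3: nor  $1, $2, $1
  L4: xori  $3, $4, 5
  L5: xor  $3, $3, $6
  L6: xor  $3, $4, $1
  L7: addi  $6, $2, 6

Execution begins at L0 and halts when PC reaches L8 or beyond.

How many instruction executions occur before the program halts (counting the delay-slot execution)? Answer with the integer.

7

[0] nor  $6, $5, $0  →  {$0:0, $1:0, $2:6, $3:14, $4:4, $5:5, $6:65530}
[1] nor  $5, $1, $5  →  {$0:0, $1:0, $2:6, $3:14, $4:4, $5:65530, $6:65530}
[2] beq  $0, $1, L5  →  {$0:0, $1:0, $2:6, $3:14, $4:4, $5:65530, $6:65530}  ⟨branch taken⟩
[3] nor  $1, $2, $1  →  {$0:0, $1:65529, $2:6, $3:14, $4:4, $5:65530, $6:65530}
[5] xor  $3, $3, $6  →  {$0:0, $1:65529, $2:6, $3:65524, $4:4, $5:65530, $6:65530}
[6] xor  $3, $4, $1  →  {$0:0, $1:65529, $2:6, $3:65533, $4:4, $5:65530, $6:65530}
[7] addi  $6, $2, 6  →  {$0:0, $1:65529, $2:6, $3:65533, $4:4, $5:65530, $6:12}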